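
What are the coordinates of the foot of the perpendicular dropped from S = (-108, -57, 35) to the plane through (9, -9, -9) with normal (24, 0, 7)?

The perpendicular from S has direction n = (24, 0, 7): r = (-108, -57, 35) + λ(24, 0, 7).
Substitute into the plane: n·(S + λn) = 153 gives -2347 + 625λ = 153, so λ = 4.
Foot = (-108, -57, 35) + 4·(24, 0, 7) = (-12, -57, 63).

(-12, -57, 63)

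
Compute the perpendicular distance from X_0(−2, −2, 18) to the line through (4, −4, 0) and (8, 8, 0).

A direction vector is d = (4, 12, 0).
AP = (−6, 2, 18); AP·d = 0, |AP|² = 364, |d|² = 160.
distance² = |AP|² − (AP·d)²/|d|² = 364 − 0/160 = 364, so the distance is 2√91.

2√91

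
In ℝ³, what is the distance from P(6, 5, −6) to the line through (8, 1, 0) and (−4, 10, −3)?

√30

A direction vector is d = (−12, 9, −3).
AP = (−2, 4, −6); AP·d = 78, |AP|² = 56, |d|² = 234.
distance² = |AP|² − (AP·d)²/|d|² = 56 − 6084/234 = 30, so the distance is √30.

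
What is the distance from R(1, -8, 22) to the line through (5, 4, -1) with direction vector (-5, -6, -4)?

Direction vector d = (-5, -6, -4).
AP = (-4, -12, 23); AP·d = 0, |AP|² = 689, |d|² = 77.
distance² = |AP|² − (AP·d)²/|d|² = 689 − 0/77 = 689, so the distance is √689.

√689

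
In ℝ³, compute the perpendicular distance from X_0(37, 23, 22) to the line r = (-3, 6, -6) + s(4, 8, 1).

9√17

Direction vector d = (4, 8, 1).
AP = (40, 17, 28); AP·d = 324, |AP|² = 2673, |d|² = 81.
distance² = |AP|² − (AP·d)²/|d|² = 2673 − 104976/81 = 1377, so the distance is 9√17.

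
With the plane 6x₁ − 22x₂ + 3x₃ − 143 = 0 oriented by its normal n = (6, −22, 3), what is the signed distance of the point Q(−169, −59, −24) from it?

3

n·Q − 143 = 69.
|n| = 23, so the signed distance is 69/23 = 3.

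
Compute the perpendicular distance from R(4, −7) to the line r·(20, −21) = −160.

387/29

The normal to the line is n = (20, −21) with |n| = 29.
|n·R − (-160)| = |227 − (-160)| = 387, so the distance is 387/29.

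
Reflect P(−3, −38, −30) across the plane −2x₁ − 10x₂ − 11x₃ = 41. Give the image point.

(9, 22, 36)

With n = (−2, −10, −11), the signed offset is (n·P − 41)/|n|² = 675/225 = 3.
P' = P − 2t·n = (−3, −38, −30) − 6·(−2, −10, −11) = (9, 22, 36).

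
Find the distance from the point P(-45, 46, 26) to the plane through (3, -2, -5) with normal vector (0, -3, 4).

The plane has equation n·(r − (3, -2, -5)) = 0, i.e. n·r = -14.
d = |(-3)·46 + 4·26 − (-14)| / √(0 + 9 + 16) = |-20| / 5 = 4.

4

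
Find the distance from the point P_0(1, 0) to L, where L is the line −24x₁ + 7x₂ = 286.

d = |(-24)·1 + 7·0 − 286| / √(576 + 49) = |-310|/25 = 62/5.

62/5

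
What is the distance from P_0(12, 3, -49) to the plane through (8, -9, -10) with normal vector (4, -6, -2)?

11√14/14

The plane has equation n·(r − (8, -9, -10)) = 0, i.e. n·r = 106.
d = |4·12 + (-6)·3 + (-2)·(-49) − 106| / √(16 + 36 + 4) = |22| / (2√14) = 11/√14.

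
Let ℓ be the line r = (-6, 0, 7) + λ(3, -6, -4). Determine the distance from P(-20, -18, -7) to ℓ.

2√118

Direction vector d = (3, -6, -4).
AP = (-14, -18, -14); AP·d = 122, |AP|² = 716, |d|² = 61.
distance² = |AP|² − (AP·d)²/|d|² = 716 − 14884/61 = 472, so the distance is 2√118.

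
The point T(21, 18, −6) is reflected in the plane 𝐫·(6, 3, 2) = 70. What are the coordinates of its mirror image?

With n = (6, 3, 2), the signed offset is (n·T − 70)/|n|² = 98/49 = 2.
T' = T − 2t·n = (21, 18, −6) − 4·(6, 3, 2) = (−3, 6, −14).

(-3, 6, -14)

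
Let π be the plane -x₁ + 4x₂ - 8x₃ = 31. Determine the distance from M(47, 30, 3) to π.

Normal vector n = (-1, 4, -8), and n·(47, 30, 3) - 31 = 18.
|n| = √(1 + 16 + 64) = 9, so the distance is |18|/9 = 2.

2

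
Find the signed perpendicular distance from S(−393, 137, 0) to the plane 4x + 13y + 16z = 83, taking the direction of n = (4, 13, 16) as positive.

6

n·S − 83 = 126.
|n| = 21, so the signed distance is 126/21 = 6.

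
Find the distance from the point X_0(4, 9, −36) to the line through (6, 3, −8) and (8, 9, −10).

18√2

A direction vector is d = (2, 6, −2).
AP = (−2, 6, −28); AP·d = 88, |AP|² = 824, |d|² = 44.
distance² = |AP|² − (AP·d)²/|d|² = 824 − 7744/44 = 648, so the distance is 18√2.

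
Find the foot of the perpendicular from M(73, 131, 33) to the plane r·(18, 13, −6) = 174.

The perpendicular from M has direction n = (18, 13, −6): r = (73, 131, 33) + μ(18, 13, −6).
Substitute into the plane: n·(M + μn) = 174 gives 2819 + 529μ = 174, so μ = -5.
Foot = (73, 131, 33) + (-5)·(18, 13, −6) = (−17, 66, 63).

(-17, 66, 63)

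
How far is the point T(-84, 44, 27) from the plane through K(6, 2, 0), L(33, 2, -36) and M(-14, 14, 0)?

KL = (27, 0, -36) and KM = (-20, 12, 0), so a normal is n = KL × KM = (432, 720, 324).
Then n·(-84, 44, 27) - 4032 = 108.
|n| = √(186624 + 518400 + 104976) = 900, so the distance is |108|/900 = 3/25.

3/25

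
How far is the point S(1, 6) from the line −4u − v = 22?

32√17/17

The normal to the line is n = (−4, −1) with |n| = √17.
|n·S − 22| = |-10 − 22| = 32, so the distance is 32/√17.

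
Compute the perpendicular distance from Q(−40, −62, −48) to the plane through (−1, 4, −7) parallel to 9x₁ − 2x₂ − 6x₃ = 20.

27/11

Parallel planes share the normal n = (9, −2, −6); since (−1, 4, −7) lies on the plane, its equation is 9x₁ − 2x₂ − 6x₃ = 25.
n = (9, −2, −6); n·P − 25 = 27; |n| = 11; distance = 27/11.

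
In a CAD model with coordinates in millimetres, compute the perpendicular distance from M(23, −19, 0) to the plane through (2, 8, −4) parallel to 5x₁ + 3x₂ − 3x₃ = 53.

12/√43

Parallel planes share the normal n = (5, 3, −3); since (2, 8, −4) lies on the plane, its equation is 5x₁ + 3x₂ − 3x₃ = 46.
n = (5, 3, −3); n·P − 46 = 12; |n| = √43; distance = 12/√43.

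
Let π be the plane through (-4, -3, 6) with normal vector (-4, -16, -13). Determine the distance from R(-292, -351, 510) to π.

8

The plane has equation n·(r − (-4, -3, 6)) = 0, i.e. n·r = -14.
Then n·(-292, -351, 510) - (-14) = 168.
|n| = √(16 + 256 + 169) = 21, so the distance is |168|/21 = 8.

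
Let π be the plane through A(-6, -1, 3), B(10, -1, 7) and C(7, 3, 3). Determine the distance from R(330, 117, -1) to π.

AB = (16, 0, 4) and AC = (13, 4, 0), so a normal is n = AB × AC = (-16, 52, 64).
d = |(-16)·330 + 52·117 + 64·(-1) − 236| / √(256 + 2704 + 4096) = |504| / 84 = 6.

6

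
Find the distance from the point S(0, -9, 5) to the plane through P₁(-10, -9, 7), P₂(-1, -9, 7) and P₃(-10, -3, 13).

√2

P₁P₂ = (9, 0, 0) and P₁P₃ = (0, 6, 6), so a normal is n = P₁P₂ × P₁P₃ = (0, -54, 54).
Then n·(0, -9, 5) - 864 = -108.
|n| = √(0 + 2916 + 2916) = 54√2, so the distance is |-108|/(54√2) = √2.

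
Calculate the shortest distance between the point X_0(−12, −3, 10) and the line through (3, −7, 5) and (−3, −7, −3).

A direction vector is d = (−6, 0, −8).
AP = (−15, 4, 5); AP·d = 50, |AP|² = 266, |d|² = 100.
distance² = |AP|² − (AP·d)²/|d|² = 266 − 2500/100 = 241, so the distance is √241.

√241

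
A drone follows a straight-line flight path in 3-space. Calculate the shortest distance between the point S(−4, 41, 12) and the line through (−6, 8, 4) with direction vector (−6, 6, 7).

Direction vector d = (−6, 6, 7).
AP = (2, 33, 8); AP·d = 242, |AP|² = 1157, |d|² = 121.
distance² = |AP|² − (AP·d)²/|d|² = 1157 − 58564/121 = 673, so the distance is √673.

√673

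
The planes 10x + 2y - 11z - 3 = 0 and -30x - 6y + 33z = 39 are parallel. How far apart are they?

Divide the second equation by -3 to match normals: 10x + 2y - 11z = -13.
With common normal n = (10, 2, -11) (|n| = 15), the distance is |3 − (-13)|/|n| = 16/15.

16/15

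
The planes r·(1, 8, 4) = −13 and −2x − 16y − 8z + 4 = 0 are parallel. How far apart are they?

5/3

Divide the second equation by -2 to match normals: x + 8y + 4z = 2.
Both planes have normal n = (1, 8, 4), |n| = 9. Any point on the first plane is at distance |2 − (-13)|/|n| = 15/9 = 5/3 from the second.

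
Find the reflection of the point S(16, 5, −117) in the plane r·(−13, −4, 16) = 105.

(-114, -35, 43)

n = (−13, −4, 16), |n|² = 441, n·S − 105 = -2205, so t = -2205/441 = -5.
Foot F = S − (-5)·n = (−49, −15, −37); the reflection is 2F − S = (−114, −35, 43).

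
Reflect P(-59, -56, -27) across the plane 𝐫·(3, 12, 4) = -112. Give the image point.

(-29, 64, 13)

With n = (3, 12, 4), the signed offset is (n·P − (-112))/|n|² = -845/169 = -5.
P' = P − 2t·n = (-59, -56, -27) − (-10)·(3, 12, 4) = (-29, 64, 13).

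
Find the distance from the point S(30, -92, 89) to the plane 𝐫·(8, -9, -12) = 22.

Normal vector n = (8, -9, -12), and n·(30, -92, 89) - 22 = -22.
|n| = √(64 + 81 + 144) = 17, so the distance is |-22|/17 = 22/17.

22/17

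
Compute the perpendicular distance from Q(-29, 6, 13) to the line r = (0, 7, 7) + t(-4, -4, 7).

Direction vector d = (-4, -4, 7).
AP = (-29, -1, 6); AP·d = 162, |AP|² = 878, |d|² = 81.
distance² = |AP|² − (AP·d)²/|d|² = 878 − 26244/81 = 554, so the distance is √554.

√554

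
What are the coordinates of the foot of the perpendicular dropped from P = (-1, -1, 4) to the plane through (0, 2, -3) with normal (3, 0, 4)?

(-4, -1, 0)

n = (3, 0, 4), |n|² = 25, and n·P − (-12) = 25.
t = 25/25 = 1, so the foot is P − t·n = (-1, -1, 4) − 1·(3, 0, 4) = (-4, -1, 0).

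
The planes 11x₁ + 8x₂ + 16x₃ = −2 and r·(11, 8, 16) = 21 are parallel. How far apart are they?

23/21

Both planes have normal n = (11, 8, 16), |n| = 21. Any point on the first plane is at distance |21 − (-2)|/|n| = 23/21 from the second.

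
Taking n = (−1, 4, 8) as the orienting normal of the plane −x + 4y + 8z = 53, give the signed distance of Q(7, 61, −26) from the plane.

-8/3

n·Q − 53 = -24.
|n| = 9, so the signed distance is -24/9 = -8/3.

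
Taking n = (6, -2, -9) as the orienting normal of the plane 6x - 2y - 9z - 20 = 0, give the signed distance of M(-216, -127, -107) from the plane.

n·M − 20 = -99.
|n| = 11, so the signed distance is -99/11 = -9.

-9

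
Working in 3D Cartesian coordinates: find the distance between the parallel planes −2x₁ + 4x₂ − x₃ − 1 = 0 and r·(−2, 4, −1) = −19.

Both planes have normal n = (−2, 4, −1), |n| = √21. Any point on the first plane is at distance |(-19) − 1|/|n| = 20/√21 from the second.

20/√21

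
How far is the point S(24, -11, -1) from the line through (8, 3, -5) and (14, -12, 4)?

3√14

A direction vector is d = (6, -15, 9).
AP = (16, -14, 4); AP·d = 342, |AP|² = 468, |d|² = 342.
distance² = |AP|² − (AP·d)²/|d|² = 468 − 116964/342 = 126, so the distance is 3√14.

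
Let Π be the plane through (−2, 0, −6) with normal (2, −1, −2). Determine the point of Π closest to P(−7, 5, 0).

The perpendicular from P has direction n = (2, −1, −2): r = (−7, 5, 0) + t(2, −1, −2).
Substitute into the plane: n·(P + tn) = 8 gives -19 + 9t = 8, so t = 3.
Foot = (−7, 5, 0) + 3·(2, −1, −2) = (−1, 2, −6).

(-1, 2, -6)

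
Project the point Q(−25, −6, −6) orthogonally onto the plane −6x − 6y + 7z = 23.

The perpendicular from Q has direction n = (−6, −6, 7): r = (−25, −6, −6) + λ(−6, −6, 7).
Substitute into the plane: n·(Q + λn) = 23 gives 144 + 121λ = 23, so λ = -1.
Foot = (−25, −6, −6) + (-1)·(−6, −6, 7) = (−19, 0, −13).

(-19, 0, -13)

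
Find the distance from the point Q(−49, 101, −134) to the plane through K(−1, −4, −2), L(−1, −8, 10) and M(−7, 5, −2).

6

KL = (0, −4, 12) and KM = (−6, 9, 0), so a normal is n = KL × KM = (−108, −72, −24).
Then n·(−49, 101, −134) − 444 = 792.
|n| = √(11664 + 5184 + 576) = 132, so the distance is |792|/132 = 6.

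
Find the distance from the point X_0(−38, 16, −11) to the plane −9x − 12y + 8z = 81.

19/17

n = (−9, −12, 8); n·P − 81 = -19; |n| = 17; distance = 19/17.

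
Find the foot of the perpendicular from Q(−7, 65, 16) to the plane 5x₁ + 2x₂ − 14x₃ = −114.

(-20/3, 977/15, 226/15)

n = (5, 2, −14), |n|² = 225, and n·Q − (-114) = -15.
t = -15/225 = -1/15, so the foot is Q − t·n = (−7, 65, 16) − (-1/15)·(5, 2, −14) = (−20/3, 977/15, 226/15).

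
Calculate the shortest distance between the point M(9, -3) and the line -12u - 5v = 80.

The normal to the line is n = (-12, -5) with |n| = 13.
|n·M − 80| = |-93 − 80| = 173, so the distance is 173/13.

173/13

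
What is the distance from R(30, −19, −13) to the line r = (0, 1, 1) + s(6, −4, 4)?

Direction vector d = (6, −4, 4).
AP = (30, −20, −14), and AP × d = (−136, −204, 0).
|AP × d|² = 60112 and |d|² = 68, so the distance is √(60112/68) = √884 = 2√221.

2√221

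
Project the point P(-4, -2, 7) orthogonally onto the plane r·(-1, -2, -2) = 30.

The perpendicular from P has direction n = (-1, -2, -2): r = (-4, -2, 7) + t(-1, -2, -2).
Substitute into the plane: n·(P + tn) = 30 gives -6 + 9t = 30, so t = 4.
Foot = (-4, -2, 7) + 4·(-1, -2, -2) = (-8, -10, -1).

(-8, -10, -1)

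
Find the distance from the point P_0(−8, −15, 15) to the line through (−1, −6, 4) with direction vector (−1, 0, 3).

√91

Direction vector d = (−1, 0, 3).
AP = (−7, −9, 11), and AP × d = (−27, 10, −9).
|AP × d|² = 910 and |d|² = 10, so the distance is √(910/10) = √91.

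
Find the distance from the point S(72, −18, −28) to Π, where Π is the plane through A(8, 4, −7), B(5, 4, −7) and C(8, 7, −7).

21

AB = (−3, 0, 0) and AC = (0, 3, 0), so a normal is n = AB × AC = (0, 0, −9).
d = |(-9)·(-28) − 63| / √(0 + 0 + 81) = |189| / 9 = 21.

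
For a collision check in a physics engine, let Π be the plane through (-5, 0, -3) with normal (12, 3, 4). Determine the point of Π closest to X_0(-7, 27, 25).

n = (12, 3, 4), |n|² = 169, and n·X_0 − (-72) = 169.
t = 169/169 = 1, so the foot is X_0 − t·n = (-7, 27, 25) − 1·(12, 3, 4) = (-19, 24, 21).

(-19, 24, 21)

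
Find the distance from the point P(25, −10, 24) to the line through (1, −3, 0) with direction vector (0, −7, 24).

24

Direction vector d = (0, −7, 24).
AP = (24, −7, 24), and AP × d = (0, −576, −168).
|AP × d|² = 360000 and |d|² = 625, so the distance is √(360000/625) = √576 = 24.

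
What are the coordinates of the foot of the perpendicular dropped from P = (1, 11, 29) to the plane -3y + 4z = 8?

n = (0, -3, 4), |n|² = 25, and n·P − 8 = 75.
t = 75/25 = 3, so the foot is P − t·n = (1, 11, 29) − 3·(0, -3, 4) = (1, 20, 17).

(1, 20, 17)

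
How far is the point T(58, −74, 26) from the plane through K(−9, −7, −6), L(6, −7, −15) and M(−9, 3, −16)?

26/√59

KL = (15, 0, −9) and KM = (0, 10, −10), so a normal is n = KL × KM = (90, 150, 150).
Then n·(58, −74, 26) − (−2760) = 780.
|n| = √(8100 + 22500 + 22500) = 30√59, so the distance is |780|/(30√59) = 26/√59.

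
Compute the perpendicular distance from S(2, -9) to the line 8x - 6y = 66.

The normal to the line is n = (8, -6) with |n| = 10.
|n·S − 66| = |70 − 66| = 4, so the distance is 4/10 = 2/5.

2/5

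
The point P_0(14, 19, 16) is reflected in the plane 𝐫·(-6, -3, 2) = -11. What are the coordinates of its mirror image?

(-10, 7, 24)

n = (-6, -3, 2), |n|² = 49, n·P_0 − (-11) = -98, so t = -98/49 = -2.
Foot F = P_0 − (-2)·n = (2, 13, 20); the reflection is 2F − P_0 = (-10, 7, 24).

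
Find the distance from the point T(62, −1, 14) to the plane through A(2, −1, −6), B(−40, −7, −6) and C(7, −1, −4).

AB = (−42, −6, 0) and AC = (5, 0, 2), so a normal is n = AB × AC = (−12, 84, 30).
d = |(-12)·62 + 84·(-1) + 30·14 − (-288)| / √(144 + 7056 + 900) = |-120| / 90 = 4/3.

4/3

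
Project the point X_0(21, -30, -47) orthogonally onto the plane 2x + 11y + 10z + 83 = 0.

The perpendicular from X_0 has direction n = (2, 11, 10): r = (21, -30, -47) + λ(2, 11, 10).
Substitute into the plane: n·(X_0 + λn) = -83 gives -758 + 225λ = -83, so λ = 3.
Foot = (21, -30, -47) + 3·(2, 11, 10) = (27, 3, -17).

(27, 3, -17)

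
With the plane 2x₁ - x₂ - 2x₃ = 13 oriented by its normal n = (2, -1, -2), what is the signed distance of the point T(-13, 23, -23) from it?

n·T − 13 = -16.
|n| = 3, so the signed distance is -16/3.

-16/3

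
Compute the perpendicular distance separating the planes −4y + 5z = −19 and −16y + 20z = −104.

Divide the second equation by 4 to match normals: −4y + 5z = -26.
With common normal n = (0, −4, 5) (|n| = √41), the distance is |(-19) − (-26)|/|n| = 7/√41 = 7√41/41.

7√41/41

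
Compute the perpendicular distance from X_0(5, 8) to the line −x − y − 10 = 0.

d = |(-1)·5 + (-1)·8 − 10| / √(1 + 1) = |-23|/√2 = 23√2/2.

23/√2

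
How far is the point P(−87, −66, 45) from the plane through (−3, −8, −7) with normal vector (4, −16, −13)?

4

The plane has equation n·(r − (−3, −8, −7)) = 0, i.e. n·r = 207.
Then n·(−87, −66, 45) − 207 = −84.
|n| = √(16 + 256 + 169) = 21, so the distance is |-84|/21 = 4.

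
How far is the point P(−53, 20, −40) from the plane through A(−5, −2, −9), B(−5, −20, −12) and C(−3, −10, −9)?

AB = (0, −18, −3) and AC = (2, −8, 0), so a normal is n = AB × AC = (−24, −6, 36).
Then n·(−53, 20, −40) − (−192) = −96.
|n| = √(576 + 36 + 1296) = 6√53, so the distance is |-96|/(6√53) = 16√53/53.

16√53/53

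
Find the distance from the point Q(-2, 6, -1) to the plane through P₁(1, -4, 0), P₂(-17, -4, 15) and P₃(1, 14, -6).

√65/65

P₁P₂ = (-18, 0, 15) and P₁P₃ = (0, 18, -6), so a normal is n = P₁P₂ × P₁P₃ = (-270, -108, -324).
d = |(-270)·(-2) + (-108)·6 + (-324)·(-1) − 162| / √(72900 + 11664 + 104976) = |54| / (54√65) = 1/√65.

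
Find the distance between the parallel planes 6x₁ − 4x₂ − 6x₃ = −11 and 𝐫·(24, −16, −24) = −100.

7/√22

Divide the second equation by 4 to match normals: 6x₁ − 4x₂ − 6x₃ = -25.
With common normal n = (6, −4, −6) (|n| = 2√22), the distance is |(-11) − (-25)|/|n| = 14/(2√22) = 7√22/22.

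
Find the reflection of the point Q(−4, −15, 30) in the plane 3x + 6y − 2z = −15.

(14, 21, 18)

n = (3, 6, −2), |n|² = 49, n·Q − (-15) = -147, so t = -147/49 = -3.
Foot F = Q − (-3)·n = (5, 3, 24); the reflection is 2F − Q = (14, 21, 18).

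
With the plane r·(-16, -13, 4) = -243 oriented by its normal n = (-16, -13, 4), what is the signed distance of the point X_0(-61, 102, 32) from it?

1

n·X_0 − (-243) = 21.
|n| = 21, so the signed distance is 21/21 = 1.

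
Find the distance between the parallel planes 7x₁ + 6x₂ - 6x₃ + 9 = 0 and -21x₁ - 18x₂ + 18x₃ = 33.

2/11

Divide the second equation by -3 to match normals: 7x₁ + 6x₂ - 6x₃ = -11.
With common normal n = (7, 6, -6) (|n| = 11), the distance is |(-9) − (-11)|/|n| = 2/11.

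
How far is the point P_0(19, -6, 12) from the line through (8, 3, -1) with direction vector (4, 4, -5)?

Direction vector d = (4, 4, -5).
AP = (11, -9, 13); AP·d = -57, |AP|² = 371, |d|² = 57.
distance² = |AP|² − (AP·d)²/|d|² = 371 − 3249/57 = 314, so the distance is √314.

√314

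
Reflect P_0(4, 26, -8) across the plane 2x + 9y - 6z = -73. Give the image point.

With n = (2, 9, -6), the signed offset is (n·P_0 − (-73))/|n|² = 363/121 = 3.
P_0' = P_0 − 2t·n = (4, 26, -8) − 6·(2, 9, -6) = (-8, -28, 28).

(-8, -28, 28)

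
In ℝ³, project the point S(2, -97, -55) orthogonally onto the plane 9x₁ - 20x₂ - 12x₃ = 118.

The perpendicular from S has direction n = (9, -20, -12): r = (2, -97, -55) + μ(9, -20, -12).
Substitute into the plane: n·(S + μn) = 118 gives 2618 + 625μ = 118, so μ = -4.
Foot = (2, -97, -55) + (-4)·(9, -20, -12) = (-34, -17, -7).

(-34, -17, -7)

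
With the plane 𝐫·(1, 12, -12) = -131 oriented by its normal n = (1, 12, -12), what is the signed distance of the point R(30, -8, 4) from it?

n·R − (-131) = 17.
|n| = 17, so the signed distance is 17/17 = 1.

1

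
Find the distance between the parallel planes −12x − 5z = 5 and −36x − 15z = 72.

Divide the second equation by 3 to match normals: −12x − 5z = 24.
With common normal n = (−12, 0, −5) (|n| = 13), the distance is |5 − 24|/|n| = 19/13.

19/13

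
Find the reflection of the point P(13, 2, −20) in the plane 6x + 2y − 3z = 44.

With n = (6, 2, −3), the signed offset is (n·P − 44)/|n|² = 98/49 = 2.
P' = P − 2t·n = (13, 2, −20) − 4·(6, 2, −3) = (−11, −6, −8).

(-11, -6, -8)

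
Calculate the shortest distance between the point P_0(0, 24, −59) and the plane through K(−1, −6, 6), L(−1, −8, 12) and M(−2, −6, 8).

KL = (0, −2, 6) and KM = (−1, 0, 2), so a normal is n = KL × KM = (−4, −6, −2).
Then n·(0, 24, −59) − 28 = −54.
|n| = √(16 + 36 + 4) = 2√14, so the distance is |-54|/(2√14) = 27√14/14.

27/√14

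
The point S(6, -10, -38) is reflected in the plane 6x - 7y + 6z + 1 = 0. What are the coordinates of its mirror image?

n = (6, -7, 6), |n|² = 121, n·S − (-1) = -121, so t = -121/121 = -1.
Foot F = S − (-1)·n = (12, -17, -32); the reflection is 2F − S = (18, -24, -26).

(18, -24, -26)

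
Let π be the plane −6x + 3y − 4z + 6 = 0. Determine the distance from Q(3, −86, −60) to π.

n = (−6, 3, −4); n·P − (-6) = -30; |n| = √61; distance = 30/√61 = 30√61/61.

30/√61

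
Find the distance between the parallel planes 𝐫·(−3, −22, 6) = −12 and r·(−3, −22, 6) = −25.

13/23

With common normal n = (−3, −22, 6) (|n| = 23), the distance is |(-12) − (-25)|/|n| = 13/23.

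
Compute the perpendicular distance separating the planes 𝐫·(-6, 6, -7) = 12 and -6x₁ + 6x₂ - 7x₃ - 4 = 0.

8/11

With common normal n = (-6, 6, -7) (|n| = 11), the distance is |12 − 4|/|n| = 8/11.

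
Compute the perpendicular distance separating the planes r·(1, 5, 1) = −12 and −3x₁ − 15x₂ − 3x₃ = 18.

2√3/3

Divide the second equation by -3 to match normals: x₁ + 5x₂ + x₃ = -6.
Both planes have normal n = (1, 5, 1), |n| = 3√3. Any point on the first plane is at distance |(-6) − (-12)|/|n| = 6/(3√3) = 2/√3 from the second.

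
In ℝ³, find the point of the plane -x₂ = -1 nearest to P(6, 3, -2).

The perpendicular from P has direction n = (0, -1, 0): r = (6, 3, -2) + t(0, -1, 0).
Substitute into the plane: n·(P + tn) = -1 gives -3 + 1t = -1, so t = 2.
Foot = (6, 3, -2) + 2·(0, -1, 0) = (6, 1, -2).

(6, 1, -2)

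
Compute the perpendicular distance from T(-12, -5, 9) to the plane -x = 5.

d = |(-1)·(-12) − 5| / √(1 + 0 + 0) = |7| / 1 = 7.

7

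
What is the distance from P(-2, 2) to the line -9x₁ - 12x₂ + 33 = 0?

9/5

The normal to the line is n = (-9, -12) with |n| = 15.
|n·P − (-33)| = |-6 − (-33)| = 27, so the distance is 27/15 = 9/5.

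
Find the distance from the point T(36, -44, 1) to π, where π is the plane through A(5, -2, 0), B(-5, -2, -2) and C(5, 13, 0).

√26

AB = (-10, 0, -2) and AC = (0, 15, 0), so a normal is n = AB × AC = (30, 0, -150).
Then n·(36, -44, 1) - 150 = 780.
|n| = √(900 + 0 + 22500) = 30√26, so the distance is |780|/(30√26) = √26.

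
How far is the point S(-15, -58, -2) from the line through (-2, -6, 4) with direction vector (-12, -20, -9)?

Direction vector d = (-12, -20, -9).
AP = (-13, -52, -6), and AP × d = (348, -45, -364).
|AP × d|² = 255625 and |d|² = 625, so the distance is √(255625/625) = √409.

√409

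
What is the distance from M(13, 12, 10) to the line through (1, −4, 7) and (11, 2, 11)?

A direction vector is d = (10, 6, 4).
AP = (12, 16, 3); AP·d = 228, |AP|² = 409, |d|² = 152.
distance² = |AP|² − (AP·d)²/|d|² = 409 − 51984/152 = 67, so the distance is √67.

√67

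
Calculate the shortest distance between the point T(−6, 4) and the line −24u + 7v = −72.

The normal to the line is n = (−24, 7) with |n| = 25.
|n·T − (-72)| = |172 − (-72)| = 244, so the distance is 244/25.

244/25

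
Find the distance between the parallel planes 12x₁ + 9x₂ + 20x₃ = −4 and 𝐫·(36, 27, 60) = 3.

1/5

Divide the second equation by 3 to match normals: 12x₁ + 9x₂ + 20x₃ = 1.
With common normal n = (12, 9, 20) (|n| = 25), the distance is |(-4) − 1|/|n| = 5/25 = 1/5.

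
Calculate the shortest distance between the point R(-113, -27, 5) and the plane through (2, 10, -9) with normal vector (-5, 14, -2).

29/15

The plane has equation n·(r − (2, 10, -9)) = 0, i.e. n·r = 148.
Then n·(-113, -27, 5) - 148 = 29.
|n| = √(25 + 196 + 4) = 15, so the distance is |29|/15 = 29/15.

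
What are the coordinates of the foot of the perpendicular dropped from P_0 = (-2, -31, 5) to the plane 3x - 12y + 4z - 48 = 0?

(-8, -7, -3)

n = (3, -12, 4), |n|² = 169, and n·P_0 − 48 = 338.
t = 338/169 = 2, so the foot is P_0 − t·n = (-2, -31, 5) − 2·(3, -12, 4) = (-8, -7, -3).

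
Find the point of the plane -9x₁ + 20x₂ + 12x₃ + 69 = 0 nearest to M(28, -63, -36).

(1, -3, 0)

n = (-9, 20, 12), |n|² = 625, and n·M − (-69) = -1875.
t = -1875/625 = -3, so the foot is M − t·n = (28, -63, -36) − (-3)·(-9, 20, 12) = (1, -3, 0).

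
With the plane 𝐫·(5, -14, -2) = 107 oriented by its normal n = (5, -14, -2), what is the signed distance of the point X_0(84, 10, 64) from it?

n·X_0 − 107 = 45.
|n| = 15, so the signed distance is 45/15 = 3.

3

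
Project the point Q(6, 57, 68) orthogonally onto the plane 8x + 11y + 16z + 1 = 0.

(-26, 13, 4)

The perpendicular from Q has direction n = (8, 11, 16): r = (6, 57, 68) + μ(8, 11, 16).
Substitute into the plane: n·(Q + μn) = -1 gives 1763 + 441μ = -1, so μ = -4.
Foot = (6, 57, 68) + (-4)·(8, 11, 16) = (-26, 13, 4).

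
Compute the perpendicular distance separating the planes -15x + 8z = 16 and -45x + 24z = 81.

Divide the second equation by 3 to match normals: -15x + 8z = 27.
Both planes have normal n = (-15, 0, 8), |n| = 17. Any point on the first plane is at distance |27 − 16|/|n| = 11/17 from the second.

11/17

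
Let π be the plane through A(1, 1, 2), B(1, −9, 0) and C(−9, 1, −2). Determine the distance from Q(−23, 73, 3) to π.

AB = (0, −10, −2) and AC = (−10, 0, −4), so a normal is n = AB × AC = (40, 20, −100).
Then n·(−23, 73, 3) − (−140) = 380.
|n| = √(1600 + 400 + 10000) = 20√30, so the distance is |380|/(20√30) = 19/√30.

19/√30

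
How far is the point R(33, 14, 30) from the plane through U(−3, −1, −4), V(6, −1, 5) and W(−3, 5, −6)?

9√19/19

UV = (9, 0, 9) and UW = (0, 6, −2), so a normal is n = UV × UW = (−54, 18, 54).
Then n·(33, 14, 30) − (−72) = 162.
|n| = √(2916 + 324 + 2916) = 18√19, so the distance is |162|/(18√19) = 9/√19.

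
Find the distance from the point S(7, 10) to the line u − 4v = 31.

The normal to the line is n = (1, −4) with |n| = √17.
|n·S − 31| = |-33 − 31| = 64, so the distance is 64/√17.

64/√17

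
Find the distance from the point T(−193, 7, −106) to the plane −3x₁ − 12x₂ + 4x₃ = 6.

Normal vector n = (−3, −12, 4), and n·(−193, 7, −106) − 6 = 65.
|n| = √(9 + 144 + 16) = 13, so the distance is |65|/13 = 5.

5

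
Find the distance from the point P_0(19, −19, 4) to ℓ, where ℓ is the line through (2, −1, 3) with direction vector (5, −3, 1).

Direction vector d = (5, −3, 1).
AP = (17, −18, 1), and AP × d = (−15, −12, 39).
|AP × d|² = 1890 and |d|² = 35, so the distance is √(1890/35) = √54 = 3√6.

3√6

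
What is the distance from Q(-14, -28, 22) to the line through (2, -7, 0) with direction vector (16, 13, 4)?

Direction vector d = (16, 13, 4).
AP = (-16, -21, 22), and AP × d = (-370, 416, 128).
|AP × d|² = 326340 and |d|² = 441, so the distance is √(326340/441) = √740 = 2√185.

2√185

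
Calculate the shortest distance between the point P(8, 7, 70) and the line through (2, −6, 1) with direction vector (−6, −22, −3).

Direction vector d = (−6, −22, −3).
AP = (6, 13, 69); AP·d = -529, |AP|² = 4966, |d|² = 529.
distance² = |AP|² − (AP·d)²/|d|² = 4966 − 279841/529 = 4437, so the distance is 3√493.

3√493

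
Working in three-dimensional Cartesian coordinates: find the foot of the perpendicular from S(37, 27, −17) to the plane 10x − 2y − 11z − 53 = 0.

n = (10, −2, −11), |n|² = 225, and n·S − 53 = 450.
t = 450/225 = 2, so the foot is S − t·n = (37, 27, −17) − 2·(10, −2, −11) = (17, 31, 5).

(17, 31, 5)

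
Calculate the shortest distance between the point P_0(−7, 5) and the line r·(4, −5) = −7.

The normal to the line is n = (4, −5) with |n| = √41.
|n·P_0 − (-7)| = |-53 − (-7)| = 46, so the distance is 46/√41 = 46√41/41.

46/√41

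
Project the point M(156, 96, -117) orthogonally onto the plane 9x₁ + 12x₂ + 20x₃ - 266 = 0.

n = (9, 12, 20), |n|² = 625, and n·M − 266 = -50.
t = -50/625 = -2/25, so the foot is M − t·n = (156, 96, -117) − (-2/25)·(9, 12, 20) = (3918/25, 2424/25, -577/5).

(3918/25, 2424/25, -577/5)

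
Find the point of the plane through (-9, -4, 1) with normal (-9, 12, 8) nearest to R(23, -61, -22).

The perpendicular from R has direction n = (-9, 12, 8): r = (23, -61, -22) + λ(-9, 12, 8).
Substitute into the plane: n·(R + λn) = 41 gives -1115 + 289λ = 41, so λ = 4.
Foot = (23, -61, -22) + 4·(-9, 12, 8) = (-13, -13, 10).

(-13, -13, 10)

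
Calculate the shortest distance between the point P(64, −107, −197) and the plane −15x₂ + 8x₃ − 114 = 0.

5

d = |(-15)·(-107) + 8·(-197) − 114| / √(0 + 225 + 64) = |-85| / 17 = 5.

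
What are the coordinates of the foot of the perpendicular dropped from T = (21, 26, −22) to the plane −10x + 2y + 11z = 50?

n = (−10, 2, 11), |n|² = 225, and n·T − 50 = -450.
t = -450/225 = -2, so the foot is T − t·n = (21, 26, −22) − (-2)·(−10, 2, 11) = (1, 30, 0).

(1, 30, 0)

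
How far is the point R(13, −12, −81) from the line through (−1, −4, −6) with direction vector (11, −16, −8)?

√4121

Direction vector d = (11, −16, −8).
AP = (14, −8, −75); AP·d = 882, |AP|² = 5885, |d|² = 441.
distance² = |AP|² − (AP·d)²/|d|² = 5885 − 777924/441 = 4121, so the distance is √4121.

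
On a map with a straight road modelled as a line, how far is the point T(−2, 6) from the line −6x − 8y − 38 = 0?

37/5

The normal to the line is n = (−6, −8) with |n| = 10.
|n·T − 38| = |-36 − 38| = 74, so the distance is 74/10 = 37/5.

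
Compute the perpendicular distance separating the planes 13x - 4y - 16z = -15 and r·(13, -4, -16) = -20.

Both planes have normal n = (13, -4, -16), |n| = 21. Any point on the first plane is at distance |(-20) − (-15)|/|n| = 5/21 from the second.

5/21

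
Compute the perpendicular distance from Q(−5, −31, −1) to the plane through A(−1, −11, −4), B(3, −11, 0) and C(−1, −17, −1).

AB = (4, 0, 4) and AC = (0, −6, 3), so a normal is n = AB × AC = (24, −12, −24).
n = (24, −12, −24); n·P − 204 = 72; |n| = 36; distance = 72/36 = 2.

2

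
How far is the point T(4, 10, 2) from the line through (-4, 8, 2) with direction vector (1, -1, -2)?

√62

Direction vector d = (1, -1, -2).
AP = (8, 2, 0), and AP × d = (-4, 16, -10).
|AP × d|² = 372 and |d|² = 6, so the distance is √(372/6) = √62.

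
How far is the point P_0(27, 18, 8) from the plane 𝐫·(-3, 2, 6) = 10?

1

d = |(-3)·27 + 2·18 + 6·8 − 10| / √(9 + 4 + 36) = |-7| / 7 = 1.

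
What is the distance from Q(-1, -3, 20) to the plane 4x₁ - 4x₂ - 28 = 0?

n = (4, -4, 0); n·P − 28 = -20; |n| = 4√2; distance = 20/(4√2) = 5/√2.

5√2/2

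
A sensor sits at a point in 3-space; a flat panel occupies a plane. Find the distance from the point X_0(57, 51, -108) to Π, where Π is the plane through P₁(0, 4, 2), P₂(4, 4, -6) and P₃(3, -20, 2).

7

P₁P₂ = (4, 0, -8) and P₁P₃ = (3, -24, 0), so a normal is n = P₁P₂ × P₁P₃ = (-192, -24, -96).
d = |(-192)·57 + (-24)·51 + (-96)·(-108) − (-288)| / √(36864 + 576 + 9216) = |-1512| / 216 = 7.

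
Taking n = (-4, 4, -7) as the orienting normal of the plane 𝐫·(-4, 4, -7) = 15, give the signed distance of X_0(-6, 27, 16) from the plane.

5/9

n·X_0 − 15 = 5.
|n| = 9, so the signed distance is 5/9.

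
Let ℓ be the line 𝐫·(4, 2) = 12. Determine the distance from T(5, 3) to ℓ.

d = |4·5 + 2·3 − 12| / √(16 + 4) = |14|/(2√5) = 7√5/5.

7/√5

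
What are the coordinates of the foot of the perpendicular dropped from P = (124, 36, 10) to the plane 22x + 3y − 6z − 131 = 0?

(14, 21, 40)

n = (22, 3, −6), |n|² = 529, and n·P − 131 = 2645.
t = 2645/529 = 5, so the foot is P − t·n = (124, 36, 10) − 5·(22, 3, −6) = (14, 21, 40).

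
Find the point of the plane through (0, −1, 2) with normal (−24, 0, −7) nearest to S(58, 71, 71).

(-14, 71, 50)

n = (−24, 0, −7), |n|² = 625, and n·S − (-14) = -1875.
t = -1875/625 = -3, so the foot is S − t·n = (58, 71, 71) − (-3)·(−24, 0, −7) = (−14, 71, 50).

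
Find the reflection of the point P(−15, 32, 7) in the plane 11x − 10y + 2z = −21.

(29, -8, 15)

With n = (11, −10, 2), the signed offset is (n·P − (-21))/|n|² = -450/225 = -2.
P' = P − 2t·n = (−15, 32, 7) − (-4)·(11, −10, 2) = (29, −8, 15).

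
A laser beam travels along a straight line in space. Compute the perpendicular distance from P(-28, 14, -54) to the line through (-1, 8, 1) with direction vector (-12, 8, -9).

√1189

Direction vector d = (-12, 8, -9).
AP = (-27, 6, -55), and AP × d = (386, 417, -144).
|AP × d|² = 343621 and |d|² = 289, so the distance is √(343621/289) = √1189.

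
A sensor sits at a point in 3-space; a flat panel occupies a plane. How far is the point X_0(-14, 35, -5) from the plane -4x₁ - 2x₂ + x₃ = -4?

5√21/7

Normal vector n = (-4, -2, 1), and n·(-14, 35, -5) - (-4) = -15.
|n| = √(16 + 4 + 1) = √21, so the distance is |-15|/√21 = 5√21/7.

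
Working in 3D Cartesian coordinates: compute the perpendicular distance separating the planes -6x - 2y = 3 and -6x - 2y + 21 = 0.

6√10/5

With common normal n = (-6, -2, 0) (|n| = 2√10), the distance is |3 − (-21)|/|n| = 24/(2√10) = 6√10/5.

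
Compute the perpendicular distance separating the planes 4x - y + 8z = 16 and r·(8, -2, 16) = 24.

4/9

Divide the second equation by 2 to match normals: 4x - y + 8z = 12.
With common normal n = (4, -1, 8) (|n| = 9), the distance is |16 − 12|/|n| = 4/9.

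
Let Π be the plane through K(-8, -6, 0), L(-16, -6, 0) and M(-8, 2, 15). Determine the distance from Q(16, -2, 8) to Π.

4/17

KL = (-8, 0, 0) and KM = (0, 8, 15), so a normal is n = KL × KM = (0, 120, -64).
Then n·(16, -2, 8) - (-720) = -32.
|n| = √(0 + 14400 + 4096) = 136, so the distance is |-32|/136 = 4/17.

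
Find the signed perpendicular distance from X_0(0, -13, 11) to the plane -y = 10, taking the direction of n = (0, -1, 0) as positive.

n·X_0 − 10 = 3.
|n| = 1, so the signed distance is 3/1 = 3.

3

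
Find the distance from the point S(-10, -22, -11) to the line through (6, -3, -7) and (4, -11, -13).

√217

A direction vector is d = (-2, -8, -6).
AP = (-16, -19, -4); AP·d = 208, |AP|² = 633, |d|² = 104.
distance² = |AP|² − (AP·d)²/|d|² = 633 − 43264/104 = 217, so the distance is √217.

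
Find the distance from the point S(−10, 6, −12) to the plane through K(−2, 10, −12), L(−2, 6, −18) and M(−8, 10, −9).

KL = (0, −4, −6) and KM = (−6, 0, 3), so a normal is n = KL × KM = (−12, 36, −24).
d = |(-12)·(-10) + 36·6 + (-24)·(-12) − 672| / √(144 + 1296 + 576) = |-48| / (12√14) = 2√14/7.

2√14/7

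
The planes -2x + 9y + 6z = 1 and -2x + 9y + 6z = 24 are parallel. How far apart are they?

With common normal n = (-2, 9, 6) (|n| = 11), the distance is |1 − 24|/|n| = 23/11.

23/11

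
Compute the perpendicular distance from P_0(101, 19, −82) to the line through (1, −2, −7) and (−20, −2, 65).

3√674

A direction vector is d = (−21, 0, 72).
AP = (100, 21, −75); AP·d = -7500, |AP|² = 16066, |d|² = 5625.
distance² = |AP|² − (AP·d)²/|d|² = 16066 − 56250000/5625 = 6066, so the distance is 3√674.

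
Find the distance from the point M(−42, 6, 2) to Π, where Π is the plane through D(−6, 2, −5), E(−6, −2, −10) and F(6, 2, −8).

DE = (0, −4, −5) and DF = (12, 0, −3), so a normal is n = DE × DF = (12, −60, 48).
Then n·(−42, 6, 2) − (−432) = −336.
|n| = √(144 + 3600 + 2304) = 12√42, so the distance is |-336|/(12√42) = 28/√42.

28/√42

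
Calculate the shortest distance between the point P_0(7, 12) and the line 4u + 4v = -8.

The normal to the line is n = (4, 4) with |n| = 4√2.
|n·P_0 − (-8)| = |76 − (-8)| = 84, so the distance is 84/(4√2) = 21/√2.

21/√2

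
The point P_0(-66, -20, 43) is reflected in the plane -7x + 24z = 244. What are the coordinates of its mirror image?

(-38, -20, -53)

With n = (-7, 0, 24), the signed offset is (n·P_0 − 244)/|n|² = 1250/625 = 2.
P_0' = P_0 − 2t·n = (-66, -20, 43) − 4·(-7, 0, 24) = (-38, -20, -53).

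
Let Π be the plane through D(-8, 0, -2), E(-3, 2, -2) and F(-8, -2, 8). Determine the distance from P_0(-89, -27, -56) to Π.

DE = (5, 2, 0) and DF = (0, -2, 10), so a normal is n = DE × DF = (20, -50, -10).
d = |20·(-89) + (-50)·(-27) + (-10)·(-56) − (-140)| / √(400 + 2500 + 100) = |270| / (10√30) = 27/√30.

9√30/10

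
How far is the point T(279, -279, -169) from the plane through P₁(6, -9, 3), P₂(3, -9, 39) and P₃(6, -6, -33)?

8

P₁P₂ = (-3, 0, 36) and P₁P₃ = (0, 3, -36), so a normal is n = P₁P₂ × P₁P₃ = (-108, -108, -9).
n = (-108, -108, -9); n·P − 297 = 1224; |n| = 153; distance = 1224/153 = 8.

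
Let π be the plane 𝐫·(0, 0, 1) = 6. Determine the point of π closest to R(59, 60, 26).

(59, 60, 6)

n = (0, 0, 1), |n|² = 1, and n·R − 6 = 20.
t = 20/1 = 20, so the foot is R − t·n = (59, 60, 26) − 20·(0, 0, 1) = (59, 60, 6).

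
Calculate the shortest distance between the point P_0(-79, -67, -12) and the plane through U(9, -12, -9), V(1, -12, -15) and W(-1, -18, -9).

23/(5√2)

UV = (-8, 0, -6) and UW = (-10, -6, 0), so a normal is n = UV × UW = (-36, 60, 48).
Then n·(-79, -67, -12) - (-1476) = -276.
|n| = √(1296 + 3600 + 2304) = 60√2, so the distance is |-276|/(60√2) = 23/(5√2).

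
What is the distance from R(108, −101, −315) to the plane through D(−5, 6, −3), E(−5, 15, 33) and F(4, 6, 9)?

DE = (0, 9, 36) and DF = (9, 0, 12), so a normal is n = DE × DF = (108, 324, −81).
n = (108, 324, −81); n·P − 1647 = 2808; |n| = 351; distance = 2808/351 = 8.

8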